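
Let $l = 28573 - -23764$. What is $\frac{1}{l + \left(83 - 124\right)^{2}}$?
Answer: $\frac{1}{54018} \approx 1.8512 \cdot 10^{-5}$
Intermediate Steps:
$l = 52337$ ($l = 28573 + 23764 = 52337$)
$\frac{1}{l + \left(83 - 124\right)^{2}} = \frac{1}{52337 + \left(83 - 124\right)^{2}} = \frac{1}{52337 + \left(-41\right)^{2}} = \frac{1}{52337 + 1681} = \frac{1}{54018}$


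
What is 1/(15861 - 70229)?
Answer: -1/54368 ≈ -1.8393e-5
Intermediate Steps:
1/(15861 - 70229) = 1/(-54368) = -1/54368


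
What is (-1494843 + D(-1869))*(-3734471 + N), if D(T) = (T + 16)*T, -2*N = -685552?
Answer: -6676259921730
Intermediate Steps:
N = 342776 (N = -½*(-685552) = 342776)
D(T) = T*(16 + T) (D(T) = (16 + T)*T = T*(16 + T))
(-1494843 + D(-1869))*(-3734471 + N) = (-1494843 - 1869*(16 - 1869))*(-3734471 + 342776) = (-1494843 - 1869*(-1853))*(-3391695) = (-1494843 + 3463257)*(-3391695) = 1968414*(-3391695) = -6676259921730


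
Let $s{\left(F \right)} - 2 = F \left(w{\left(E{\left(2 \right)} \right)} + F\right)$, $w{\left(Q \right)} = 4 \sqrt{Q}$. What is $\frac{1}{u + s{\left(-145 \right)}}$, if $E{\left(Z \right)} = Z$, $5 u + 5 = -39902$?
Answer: $\frac{81535}{1059467996} + \frac{3625 \sqrt{2}}{1059467996} \approx 8.1797 \cdot 10^{-5}$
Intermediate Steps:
$u = - \frac{39907}{5}$ ($u = -1 + \frac{1}{5} \left(-39902\right) = -1 - \frac{39902}{5} = - \frac{39907}{5} \approx -7981.4$)
$s{\left(F \right)} = 2 + F \left(F + 4 \sqrt{2}\right)$ ($s{\left(F \right)} = 2 + F \left(4 \sqrt{2} + F\right) = 2 + F \left(F + 4 \sqrt{2}\right)$)
$\frac{1}{u + s{\left(-145 \right)}} = \frac{1}{- \frac{39907}{5} + \left(2 + \left(-145\right)^{2} + 4 \left(-145\right) \sqrt{2}\right)} = \frac{1}{- \frac{39907}{5} + \left(2 + 21025 - 580 \sqrt{2}\right)} = \frac{1}{- \frac{39907}{5} + \left(21027 - 580 \sqrt{2}\right)} = \frac{1}{\frac{65228}{5} - 580 \sqrt{2}}$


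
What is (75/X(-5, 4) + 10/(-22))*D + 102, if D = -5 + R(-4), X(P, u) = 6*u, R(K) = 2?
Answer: 8271/88 ≈ 93.989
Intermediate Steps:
D = -3 (D = -5 + 2 = -3)
(75/X(-5, 4) + 10/(-22))*D + 102 = (75/((6*4)) + 10/(-22))*(-3) + 102 = (75/24 + 10*(-1/22))*(-3) + 102 = (75*(1/24) - 5/11)*(-3) + 102 = (25/8 - 5/11)*(-3) + 102 = (235/88)*(-3) + 102 = -705/88 + 102 = 8271/88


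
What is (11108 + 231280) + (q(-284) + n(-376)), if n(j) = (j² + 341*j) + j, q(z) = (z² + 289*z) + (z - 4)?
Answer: 253464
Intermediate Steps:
q(z) = -4 + z² + 290*z (q(z) = (z² + 289*z) + (-4 + z) = -4 + z² + 290*z)
n(j) = j² + 342*j
(11108 + 231280) + (q(-284) + n(-376)) = (11108 + 231280) + ((-4 + (-284)² + 290*(-284)) - 376*(342 - 376)) = 242388 + ((-4 + 80656 - 82360) - 376*(-34)) = 242388 + (-1708 + 12784) = 242388 + 11076 = 253464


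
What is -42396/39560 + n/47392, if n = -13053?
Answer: -315700989/234353440 ≈ -1.3471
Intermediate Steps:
-42396/39560 + n/47392 = -42396/39560 - 13053/47392 = -42396*1/39560 - 13053*1/47392 = -10599/9890 - 13053/47392 = -315700989/234353440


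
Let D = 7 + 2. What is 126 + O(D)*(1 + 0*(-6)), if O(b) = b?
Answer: 135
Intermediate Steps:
D = 9
126 + O(D)*(1 + 0*(-6)) = 126 + 9*(1 + 0*(-6)) = 126 + 9*(1 + 0) = 126 + 9*1 = 126 + 9 = 135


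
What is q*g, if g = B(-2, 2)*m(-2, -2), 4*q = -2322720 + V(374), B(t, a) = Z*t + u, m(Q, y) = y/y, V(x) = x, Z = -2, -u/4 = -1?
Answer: -4644692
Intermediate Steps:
u = 4 (u = -4*(-1) = 4)
m(Q, y) = 1
B(t, a) = 4 - 2*t (B(t, a) = -2*t + 4 = 4 - 2*t)
q = -1161173/2 (q = (-2322720 + 374)/4 = (1/4)*(-2322346) = -1161173/2 ≈ -5.8059e+5)
g = 8 (g = (4 - 2*(-2))*1 = (4 + 4)*1 = 8*1 = 8)
q*g = -1161173/2*8 = -4644692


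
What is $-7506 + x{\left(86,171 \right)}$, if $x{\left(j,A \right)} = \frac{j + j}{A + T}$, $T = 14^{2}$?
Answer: $- \frac{2754530}{367} \approx -7505.5$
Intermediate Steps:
$T = 196$
$x{\left(j,A \right)} = \frac{2 j}{196 + A}$ ($x{\left(j,A \right)} = \frac{j + j}{A + 196} = \frac{2 j}{196 + A}$)
$-7506 + x{\left(86,171 \right)} = -7506 + 2 \cdot 86 \frac{1}{196 + 171} = -7506 + 2 \cdot 86 \cdot \frac{1}{367} = -7506 + \frac{172}{367} = - \frac{2754530}{367}$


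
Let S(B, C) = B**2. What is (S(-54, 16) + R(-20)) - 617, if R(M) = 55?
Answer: 2354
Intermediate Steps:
(S(-54, 16) + R(-20)) - 617 = ((-54)**2 + 55) - 617 = (2916 + 55) - 617 = 2971 - 617 = 2354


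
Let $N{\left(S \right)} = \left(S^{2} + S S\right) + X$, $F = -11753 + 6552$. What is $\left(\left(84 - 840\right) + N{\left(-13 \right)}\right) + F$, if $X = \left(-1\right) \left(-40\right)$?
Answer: $-5579$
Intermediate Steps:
$F = -5201$
$X = 40$
$N{\left(S \right)} = 40 + 2 S^{2}$ ($N{\left(S \right)} = \left(S^{2} + S S\right) + 40 = \left(S^{2} + S^{2}\right) + 40 = 2 S^{2} + 40 = 40 + 2 S^{2}$)
$\left(\left(84 - 840\right) + N{\left(-13 \right)}\right) + F = \left(\left(84 - 840\right) + \left(40 + 2 \left(-13\right)^{2}\right)\right) - 5201 = \left(\left(84 - 840\right) + \left(40 + 2 \cdot 169\right)\right) - 5201 = \left(-756 + \left(40 + 338\right)\right) - 5201 = \left(-756 + 378\right) - 5201 = -378 - 5201 = -5579$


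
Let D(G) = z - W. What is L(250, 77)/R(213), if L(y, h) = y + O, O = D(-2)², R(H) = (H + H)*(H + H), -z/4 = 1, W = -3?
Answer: 251/181476 ≈ 0.0013831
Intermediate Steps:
z = -4 (z = -4*1 = -4)
R(H) = 4*H² (R(H) = (2*H)*(2*H) = 4*H²)
D(G) = -1 (D(G) = -4 - 1*(-3) = -4 + 3 = -1)
O = 1 (O = (-1)² = 1)
L(y, h) = 1 + y (L(y, h) = y + 1 = 1 + y)
L(250, 77)/R(213) = (1 + 250)/((4*213²)) = 251/((4*45369)) = 251/181476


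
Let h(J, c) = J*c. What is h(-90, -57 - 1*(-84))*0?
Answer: 0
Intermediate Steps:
h(-90, -57 - 1*(-84))*0 = -90*(-57 - 1*(-84))*0 = -90*(-57 + 84)*0 = -90*27*0 = -2430*0 = 0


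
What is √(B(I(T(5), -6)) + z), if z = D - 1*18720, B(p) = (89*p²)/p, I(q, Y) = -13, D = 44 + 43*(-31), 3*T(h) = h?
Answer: I*√21166 ≈ 145.49*I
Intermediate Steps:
T(h) = h/3
D = -1289 (D = 44 - 1333 = -1289)
B(p) = 89*p
z = -20009 (z = -1289 - 1*18720 = -1289 - 18720 = -20009)
√(B(I(T(5), -6)) + z) = √(89*(-13) - 20009) = √(-1157 - 20009) = √(-21166) = I*√21166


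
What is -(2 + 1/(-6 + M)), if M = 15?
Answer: -19/9 ≈ -2.1111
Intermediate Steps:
-(2 + 1/(-6 + M)) = -(2 + 1/(-6 + 15)) = -(2 + 1/9) = -(2 + ⅑) = -1*19/9 = -19/9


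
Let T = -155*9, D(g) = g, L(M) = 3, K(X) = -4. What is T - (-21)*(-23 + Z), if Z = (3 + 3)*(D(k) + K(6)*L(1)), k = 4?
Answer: -2886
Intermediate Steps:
Z = -48 (Z = (3 + 3)*(4 - 4*3) = 6*(4 - 12) = 6*(-8) = -48)
T = -1395
T - (-21)*(-23 + Z) = -1395 - (-21)*(-23 - 48) = -1395 - (-21)*(-71) = -1395 - 1*1491 = -1395 - 1491 = -2886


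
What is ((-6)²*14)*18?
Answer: 9072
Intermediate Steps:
((-6)²*14)*18 = (36*14)*18 = 504*18 = 9072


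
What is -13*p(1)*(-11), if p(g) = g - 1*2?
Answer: -143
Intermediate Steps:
p(g) = -2 + g (p(g) = g - 2 = -2 + g)
-13*p(1)*(-11) = -13*(-2 + 1)*(-11) = -13*(-1)*(-11) = 13*(-11) = -143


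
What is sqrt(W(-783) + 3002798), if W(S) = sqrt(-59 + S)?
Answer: sqrt(3002798 + I*sqrt(842)) ≈ 1732.9 + 0.008*I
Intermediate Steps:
sqrt(W(-783) + 3002798) = sqrt(sqrt(-59 - 783) + 3002798) = sqrt(sqrt(-842) + 3002798) = sqrt(I*sqrt(842) + 3002798) = sqrt(3002798 + I*sqrt(842))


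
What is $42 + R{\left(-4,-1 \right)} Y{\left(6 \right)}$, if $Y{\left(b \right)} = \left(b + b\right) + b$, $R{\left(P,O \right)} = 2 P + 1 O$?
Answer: $-120$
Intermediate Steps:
$R{\left(P,O \right)} = O + 2 P$ ($R{\left(P,O \right)} = 2 P + O = O + 2 P$)
$Y{\left(b \right)} = 3 b$ ($Y{\left(b \right)} = 2 b + b = 3 b$)
$42 + R{\left(-4,-1 \right)} Y{\left(6 \right)} = 42 + \left(-1 + 2 \left(-4\right)\right) 3 \cdot 6 = 42 + \left(-1 - 8\right) 18 = 42 - 162 = -120$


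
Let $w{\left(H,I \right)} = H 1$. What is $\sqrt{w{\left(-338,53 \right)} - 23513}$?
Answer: $i \sqrt{23851} \approx 154.44 i$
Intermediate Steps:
$w{\left(H,I \right)} = H$
$\sqrt{w{\left(-338,53 \right)} - 23513} = \sqrt{-338 - 23513} = \sqrt{-23851} = i \sqrt{23851}$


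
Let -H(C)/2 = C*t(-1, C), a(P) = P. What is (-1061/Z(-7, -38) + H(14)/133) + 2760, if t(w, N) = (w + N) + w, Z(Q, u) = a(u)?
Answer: 105845/38 ≈ 2785.4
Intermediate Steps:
Z(Q, u) = u
t(w, N) = N + 2*w (t(w, N) = (N + w) + w = N + 2*w)
H(C) = -2*C*(-2 + C) (H(C) = -2*C*(C + 2*(-1)) = -2*C*(C - 2) = -2*C*(-2 + C))
(-1061/Z(-7, -38) + H(14)/133) + 2760 = (-1061/(-38) + (2*14*(2 - 1*14))/133) + 2760 = (-1061*(-1/38) + (2*14*(2 - 14))*(1/133)) + 2760 = (1061/38 + (2*14*(-12))*(1/133)) + 2760 = (1061/38 - 336*1/133) + 2760 = (1061/38 - 48/19) + 2760 = 965/38 + 2760 = 105845/38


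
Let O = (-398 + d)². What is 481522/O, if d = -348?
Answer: 240761/278258 ≈ 0.86524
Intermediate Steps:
O = 556516 (O = (-398 - 348)² = (-746)² = 556516)
481522/O = 481522/556516 = 481522*(1/556516) = 240761/278258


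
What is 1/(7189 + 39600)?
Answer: 1/46789 ≈ 2.1373e-5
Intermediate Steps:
1/(7189 + 39600) = 1/46789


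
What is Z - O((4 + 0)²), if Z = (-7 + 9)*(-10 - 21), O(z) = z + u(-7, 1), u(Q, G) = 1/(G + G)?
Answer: -157/2 ≈ -78.500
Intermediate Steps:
u(Q, G) = 1/(2*G)
O(z) = ½ + z (O(z) = z + (½)/1 = z + (½)*1 = z + ½ = ½ + z)
Z = -62 (Z = 2*(-31) = -62)
Z - O((4 + 0)²) = -62 - (½ + (4 + 0)²) = -62 - (½ + 4²) = -62 - (½ + 16) = -62 - 1*33/2 = -62 - 33/2 = -157/2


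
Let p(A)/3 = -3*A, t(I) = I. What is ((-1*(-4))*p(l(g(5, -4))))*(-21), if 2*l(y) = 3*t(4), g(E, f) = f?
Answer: 4536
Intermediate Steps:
l(y) = 6 (l(y) = (3*4)/2 = (1/2)*12 = 6)
p(A) = -9*A (p(A) = 3*(-3*A) = -9*A)
((-1*(-4))*p(l(g(5, -4))))*(-21) = ((-1*(-4))*(-9*6))*(-21) = (4*(-54))*(-21) = -216*(-21) = 4536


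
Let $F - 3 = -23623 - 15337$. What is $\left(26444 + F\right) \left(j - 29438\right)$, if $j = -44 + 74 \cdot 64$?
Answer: $309646698$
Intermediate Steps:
$j = 4692$ ($j = -44 + 4736 = 4692$)
$F = -38957$ ($F = 3 - 38960 = -38957$)
$\left(26444 + F\right) \left(j - 29438\right) = \left(26444 - 38957\right) \left(4692 - 29438\right) = \left(-12513\right) \left(-24746\right) = 309646698$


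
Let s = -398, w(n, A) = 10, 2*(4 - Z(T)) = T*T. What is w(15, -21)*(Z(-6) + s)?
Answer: -4120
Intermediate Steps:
Z(T) = 4 - T²/2 (Z(T) = 4 - T*T/2 = 4 - T²/2)
w(15, -21)*(Z(-6) + s) = 10*((4 - ½*(-6)²) - 398) = 10*((4 - ½*36) - 398) = 10*((4 - 18) - 398) = 10*(-14 - 398) = 10*(-412) = -4120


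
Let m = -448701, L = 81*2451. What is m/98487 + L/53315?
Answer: -1456590406/1750278135 ≈ -0.83220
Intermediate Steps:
L = 198531
m/98487 + L/53315 = -448701/98487 + 198531/53315 = -448701*1/98487 + 198531*(1/53315) = -149567/32829 + 198531/53315 = -1456590406/1750278135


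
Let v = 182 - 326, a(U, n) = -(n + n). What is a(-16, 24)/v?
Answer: ⅓ ≈ 0.33333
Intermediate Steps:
a(U, n) = -2*n
v = -144
a(-16, 24)/v = -2*24/(-144) = -48*(-1/144) = ⅓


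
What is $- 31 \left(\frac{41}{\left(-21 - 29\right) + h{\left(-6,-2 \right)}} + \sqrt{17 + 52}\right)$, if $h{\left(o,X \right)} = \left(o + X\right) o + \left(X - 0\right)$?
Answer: $\frac{1271}{4} - 31 \sqrt{69} \approx 60.245$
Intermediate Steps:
$h{\left(o,X \right)} = X + o \left(X + o\right)$ ($h{\left(o,X \right)} = \left(X + o\right) o + \left(X + 0\right) = o \left(X + o\right) + X = X + o \left(X + o\right)$)
$- 31 \left(\frac{41}{\left(-21 - 29\right) + h{\left(-6,-2 \right)}} + \sqrt{17 + 52}\right) = - 31 \left(\frac{41}{\left(-21 - 29\right) - \left(-10 - 36\right)} + \sqrt{17 + 52}\right) = - 31 \left(\frac{41}{-50 + \left(-2 + 36 + 12\right)} + \sqrt{69}\right) = - 31 \left(\frac{41}{-50 + 46} + \sqrt{69}\right) = - 31 \left(\frac{41}{-4} + \sqrt{69}\right) = - 31 \left(41 \left(- \frac{1}{4}\right) + \sqrt{69}\right) = - 31 \left(- \frac{41}{4} + \sqrt{69}\right) = \frac{1271}{4} - 31 \sqrt{69}$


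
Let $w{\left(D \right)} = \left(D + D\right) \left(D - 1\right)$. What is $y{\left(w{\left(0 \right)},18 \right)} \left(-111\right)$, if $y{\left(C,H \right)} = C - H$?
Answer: $1998$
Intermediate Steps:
$w{\left(D \right)} = 2 D \left(-1 + D\right)$
$y{\left(w{\left(0 \right)},18 \right)} \left(-111\right) = \left(2 \cdot 0 \left(-1 + 0\right) - 18\right) \left(-111\right) = \left(2 \cdot 0 \left(-1\right) - 18\right) \left(-111\right) = \left(0 - 18\right) \left(-111\right) = \left(-18\right) \left(-111\right) = 1998$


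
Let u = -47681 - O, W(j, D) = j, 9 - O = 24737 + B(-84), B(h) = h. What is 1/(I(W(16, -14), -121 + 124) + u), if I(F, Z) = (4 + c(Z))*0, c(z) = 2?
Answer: -1/23037 ≈ -4.3408e-5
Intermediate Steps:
O = -24644 (O = 9 - (24737 - 84) = 9 - 1*24653 = 9 - 24653 = -24644)
I(F, Z) = 0 (I(F, Z) = (4 + 2)*0 = 6*0 = 0)
u = -23037 (u = -47681 - 1*(-24644) = -47681 + 24644 = -23037)
1/(I(W(16, -14), -121 + 124) + u) = 1/(0 - 23037) = 1/(-23037) = -1/23037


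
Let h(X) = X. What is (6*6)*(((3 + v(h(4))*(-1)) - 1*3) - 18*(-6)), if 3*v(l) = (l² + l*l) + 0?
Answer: 3504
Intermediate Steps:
v(l) = 2*l²/3 (v(l) = ((l² + l*l) + 0)/3 = ((l² + l²) + 0)/3 = (2*l² + 0)/3 = (2*l²)/3 = 2*l²/3)
(6*6)*(((3 + v(h(4))*(-1)) - 1*3) - 18*(-6)) = (6*6)*(((3 + ((⅔)*4²)*(-1)) - 1*3) - 18*(-6)) = 36*(((3 + ((⅔)*16)*(-1)) - 3) + 108) = 36*(((3 + (32/3)*(-1)) - 3) + 108) = 36*(((3 - 32/3) - 3) + 108) = 36*((-23/3 - 3) + 108) = 36*(-32/3 + 108) = 36*(292/3) = 3504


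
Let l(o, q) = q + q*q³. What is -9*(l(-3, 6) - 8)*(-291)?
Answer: 3388986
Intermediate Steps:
l(o, q) = q + q⁴
-9*(l(-3, 6) - 8)*(-291) = -9*((6 + 6⁴) - 8)*(-291) = -9*((6 + 1296) - 8)*(-291) = -9*(1302 - 8)*(-291) = -9*1294*(-291) = -11646*(-291) = 3388986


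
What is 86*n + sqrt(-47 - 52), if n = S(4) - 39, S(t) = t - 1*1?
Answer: -3096 + 3*I*sqrt(11) ≈ -3096.0 + 9.9499*I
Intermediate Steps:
S(t) = -1 + t (S(t) = t - 1 = -1 + t)
n = -36 (n = (-1 + 4) - 39 = 3 - 39 = -36)
86*n + sqrt(-47 - 52) = 86*(-36) + sqrt(-47 - 52) = -3096 + sqrt(-99) = -3096 + 3*I*sqrt(11)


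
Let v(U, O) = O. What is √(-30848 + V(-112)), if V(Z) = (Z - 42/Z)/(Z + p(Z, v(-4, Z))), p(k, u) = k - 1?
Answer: I*√111051014/60 ≈ 175.63*I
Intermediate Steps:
p(k, u) = -1 + k
V(Z) = (Z - 42/Z)/(-1 + 2*Z) (V(Z) = (Z - 42/Z)/(Z + (-1 + Z)) = (Z - 42/Z)/(-1 + 2*Z))
√(-30848 + V(-112)) = √(-30848 + (-42 + (-112)²)/((-112)*(-1 + 2*(-112)))) = √(-30848 - (-42 + 12544)/(112*(-1 - 224))) = √(-30848 - 1/112*12502/(-225)) = √(-30848 - 1/112*(-1/225)*12502) = √(-30848 + 893/1800) = √(-55525507/1800) = I*√111051014/60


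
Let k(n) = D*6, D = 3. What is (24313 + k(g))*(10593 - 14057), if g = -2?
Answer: -84282584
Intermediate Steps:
k(n) = 18 (k(n) = 3*6 = 18)
(24313 + k(g))*(10593 - 14057) = (24313 + 18)*(10593 - 14057) = 24331*(-3464) = -84282584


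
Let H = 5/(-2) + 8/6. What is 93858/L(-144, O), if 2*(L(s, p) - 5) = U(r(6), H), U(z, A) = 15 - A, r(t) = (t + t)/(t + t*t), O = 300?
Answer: 1126296/157 ≈ 7173.9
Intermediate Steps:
r(t) = 2*t/(t + t²) (r(t) = (2*t)/(t + t²) = 2*t/(t + t²))
H = -7/6 (H = 5*(-½) + 8*(⅙) = -5/2 + 4/3 = -7/6 ≈ -1.1667)
L(s, p) = 157/12 (L(s, p) = 5 + (15 - 1*(-7/6))/2 = 5 + (15 + 7/6)/2 = 5 + (½)*(97/6) = 5 + 97/12 = 157/12)
93858/L(-144, O) = 93858/(157/12) = 93858*(12/157) = 1126296/157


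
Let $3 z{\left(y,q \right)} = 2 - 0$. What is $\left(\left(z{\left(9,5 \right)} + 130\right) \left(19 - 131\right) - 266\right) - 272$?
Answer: $- \frac{45518}{3} \approx -15173.0$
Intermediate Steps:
$z{\left(y,q \right)} = \frac{2}{3}$ ($z{\left(y,q \right)} = \frac{2 - 0}{3} = \frac{2 + 0}{3} = \frac{1}{3} \cdot 2 = \frac{2}{3}$)
$\left(\left(z{\left(9,5 \right)} + 130\right) \left(19 - 131\right) - 266\right) - 272 = \left(\left(\frac{2}{3} + 130\right) \left(19 - 131\right) - 266\right) - 272 = \left(\frac{392}{3} \left(-112\right) - 266\right) - 272 = \left(- \frac{43904}{3} - 266\right) - 272 = - \frac{44702}{3} - 272 = - \frac{45518}{3}$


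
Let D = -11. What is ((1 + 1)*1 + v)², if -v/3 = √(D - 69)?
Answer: -716 - 48*I*√5 ≈ -716.0 - 107.33*I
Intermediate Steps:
v = -12*I*√5 (v = -3*√(-11 - 69) = -12*I*√5 ≈ -26.833*I)
((1 + 1)*1 + v)² = ((1 + 1)*1 - 12*I*√5)² = (2*1 - 12*I*√5)² = (2 - 12*I*√5)²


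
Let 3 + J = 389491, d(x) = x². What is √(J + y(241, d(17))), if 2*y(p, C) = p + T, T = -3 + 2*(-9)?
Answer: √389598 ≈ 624.18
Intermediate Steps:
T = -21 (T = -3 - 18 = -21)
J = 389488 (J = -3 + 389491 = 389488)
y(p, C) = -21/2 + p/2 (y(p, C) = (p - 21)/2 = (-21 + p)/2 = -21/2 + p/2)
√(J + y(241, d(17))) = √(389488 + (-21/2 + (½)*241)) = √(389488 + (-21/2 + 241/2)) = √(389488 + 110) = √389598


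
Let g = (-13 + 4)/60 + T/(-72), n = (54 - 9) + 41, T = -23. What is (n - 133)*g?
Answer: -2867/360 ≈ -7.9639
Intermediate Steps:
n = 86 (n = 45 + 41 = 86)
g = 61/360 (g = (-13 + 4)/60 - 23/(-72) = -9*1/60 - 23*(-1/72) = -3/20 + 23/72 = 61/360 ≈ 0.16944)
(n - 133)*g = (86 - 133)*(61/360) = -47*61/360 = -2867/360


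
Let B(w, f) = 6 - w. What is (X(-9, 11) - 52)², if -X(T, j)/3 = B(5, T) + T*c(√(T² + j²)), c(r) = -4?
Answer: 26569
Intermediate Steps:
X(T, j) = -3 + 12*T (X(T, j) = -3*((6 - 1*5) + T*(-4)) = -3*((6 - 5) - 4*T) = -3*(1 - 4*T) = -3 + 12*T)
(X(-9, 11) - 52)² = ((-3 + 12*(-9)) - 52)² = ((-3 - 108) - 52)² = (-111 - 52)² = (-163)² = 26569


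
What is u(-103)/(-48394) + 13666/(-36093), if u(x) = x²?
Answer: -1044263041/1746684642 ≈ -0.59785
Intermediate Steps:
u(-103)/(-48394) + 13666/(-36093) = (-103)²/(-48394) + 13666/(-36093) = 10609*(-1/48394) + 13666*(-1/36093) = -10609/48394 - 13666/36093 = -1044263041/1746684642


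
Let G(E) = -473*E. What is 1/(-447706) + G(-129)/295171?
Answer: 27317381831/132149827726 ≈ 0.20672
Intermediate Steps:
1/(-447706) + G(-129)/295171 = 1/(-447706) - 473*(-129)/295171 = -1/447706 + 61017*(1/295171) = -1/447706 + 61017/295171 = 27317381831/132149827726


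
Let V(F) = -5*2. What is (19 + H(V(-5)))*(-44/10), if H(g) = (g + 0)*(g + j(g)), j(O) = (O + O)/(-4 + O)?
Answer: -16126/35 ≈ -460.74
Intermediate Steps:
j(O) = 2*O/(-4 + O) (j(O) = (2*O)/(-4 + O) = 2*O/(-4 + O))
V(F) = -10
H(g) = g*(g + 2*g/(-4 + g)) (H(g) = (g + 0)*(g + 2*g/(-4 + g)) = g*(g + 2*g/(-4 + g)))
(19 + H(V(-5)))*(-44/10) = (19 + (-10)²*(-2 - 10)/(-4 - 10))*(-44/10) = (19 + 100*(-12)/(-14))*(-44*⅒) = (19 + 100*(-1/14)*(-12))*(-22/5) = (19 + 600/7)*(-22/5) = (733/7)*(-22/5) = -16126/35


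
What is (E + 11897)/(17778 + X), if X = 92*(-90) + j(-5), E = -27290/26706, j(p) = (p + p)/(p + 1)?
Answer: 317693992/253720353 ≈ 1.2521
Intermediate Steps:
j(p) = 2*p/(1 + p) (j(p) = (2*p)/(1 + p) = 2*p/(1 + p))
E = -13645/13353 (E = -27290*1/26706 = -13645/13353 ≈ -1.0219)
X = -16555/2 (X = 92*(-90) + 2*(-5)/(1 - 5) = -8280 + 2*(-5)/(-4) = -8280 + 2*(-5)*(-¼) = -8280 + 5/2 = -16555/2 ≈ -8277.5)
(E + 11897)/(17778 + X) = (-13645/13353 + 11897)/(17778 - 16555/2) = 158846996/(13353*(19001/2)) = (158846996/13353)*(2/19001) = 317693992/253720353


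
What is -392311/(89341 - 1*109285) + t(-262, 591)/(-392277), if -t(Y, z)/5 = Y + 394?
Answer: 51302581729/2607857496 ≈ 19.672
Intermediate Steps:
t(Y, z) = -1970 - 5*Y (t(Y, z) = -5*(Y + 394) = -5*(394 + Y) = -1970 - 5*Y)
-392311/(89341 - 1*109285) + t(-262, 591)/(-392277) = -392311/(89341 - 1*109285) + (-1970 - 5*(-262))/(-392277) = -392311/(89341 - 109285) + (-1970 + 1310)*(-1/392277) = -392311/(-19944) - 660*(-1/392277) = -392311*(-1/19944) + 220/130759 = 392311/19944 + 220/130759 = 51302581729/2607857496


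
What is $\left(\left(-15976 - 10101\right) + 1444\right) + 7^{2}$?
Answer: $-24584$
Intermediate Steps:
$\left(\left(-15976 - 10101\right) + 1444\right) + 7^{2} = \left(-26077 + 1444\right) + 49 = -24633 + 49 = -24584$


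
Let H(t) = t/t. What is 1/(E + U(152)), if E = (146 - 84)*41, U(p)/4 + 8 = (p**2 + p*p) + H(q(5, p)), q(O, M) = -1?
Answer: 1/187346 ≈ 5.3377e-6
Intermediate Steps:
H(t) = 1
U(p) = -28 + 8*p**2 (U(p) = -32 + 4*((p**2 + p*p) + 1) = -32 + 4*((p**2 + p**2) + 1) = -32 + 4*(2*p**2 + 1) = -32 + 4*(1 + 2*p**2) = -32 + (4 + 8*p**2) = -28 + 8*p**2)
E = 2542 (E = 62*41 = 2542)
1/(E + U(152)) = 1/(2542 + (-28 + 8*152**2)) = 1/(2542 + (-28 + 8*23104)) = 1/(2542 + (-28 + 184832)) = 1/(2542 + 184804) = 1/187346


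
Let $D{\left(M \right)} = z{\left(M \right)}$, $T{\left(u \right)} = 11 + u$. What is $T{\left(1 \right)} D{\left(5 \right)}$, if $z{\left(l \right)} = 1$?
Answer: $12$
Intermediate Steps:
$D{\left(M \right)} = 1$
$T{\left(1 \right)} D{\left(5 \right)} = \left(11 + 1\right) 1 = 12 \cdot 1 = 12$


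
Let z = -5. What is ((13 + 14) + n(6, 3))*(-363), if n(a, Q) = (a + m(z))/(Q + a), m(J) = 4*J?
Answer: -27709/3 ≈ -9236.3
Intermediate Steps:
n(a, Q) = (-20 + a)/(Q + a) (n(a, Q) = (a + 4*(-5))/(Q + a) = (a - 20)/(Q + a) = (-20 + a)/(Q + a))
((13 + 14) + n(6, 3))*(-363) = ((13 + 14) + (-20 + 6)/(3 + 6))*(-363) = (27 - 14/9)*(-363) = (229/9)*(-363) = -27709/3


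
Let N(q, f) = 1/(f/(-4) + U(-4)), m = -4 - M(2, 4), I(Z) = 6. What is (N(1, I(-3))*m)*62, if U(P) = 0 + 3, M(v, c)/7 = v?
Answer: -744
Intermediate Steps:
M(v, c) = 7*v
U(P) = 3
m = -18 (m = -4 - 7*2 = -4 - 1*14 = -4 - 14 = -18)
N(q, f) = 1/(3 - f/4) (N(q, f) = 1/(f/(-4) + 3) = 1/(f*(-¼) + 3) = 1/(-f/4 + 3) = 1/(3 - f/4))
(N(1, I(-3))*m)*62 = (-4/(-12 + 6)*(-18))*62 = (-4/(-6)*(-18))*62 = (-4*(-⅙)*(-18))*62 = ((⅔)*(-18))*62 = -12*62 = -744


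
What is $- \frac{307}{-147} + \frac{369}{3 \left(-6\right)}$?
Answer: $- \frac{5413}{294} \approx -18.412$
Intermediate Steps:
$- \frac{307}{-147} + \frac{369}{3 \left(-6\right)} = \left(-307\right) \left(- \frac{1}{147}\right) + \frac{369}{-18} = \frac{307}{147} + 369 \left(- \frac{1}{18}\right) = \frac{307}{147} - \frac{41}{2} = - \frac{5413}{294}$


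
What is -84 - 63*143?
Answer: -9093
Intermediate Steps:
-84 - 63*143 = -84 - 9009 = -9093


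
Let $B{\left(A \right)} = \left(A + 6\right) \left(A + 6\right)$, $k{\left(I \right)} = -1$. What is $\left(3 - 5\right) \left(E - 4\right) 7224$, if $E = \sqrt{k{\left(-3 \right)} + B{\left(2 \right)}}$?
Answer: $57792 - 43344 \sqrt{7} \approx -56885.0$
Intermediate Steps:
$B{\left(A \right)} = \left(6 + A\right)^{2}$ ($B{\left(A \right)} = \left(6 + A\right) \left(6 + A\right) = \left(6 + A\right)^{2}$)
$E = 3 \sqrt{7}$ ($E = \sqrt{-1 + \left(6 + 2\right)^{2}} = \sqrt{-1 + 8^{2}} = \sqrt{-1 + 64} = \sqrt{63} = 3 \sqrt{7} \approx 7.9373$)
$\left(3 - 5\right) \left(E - 4\right) 7224 = \left(3 - 5\right) \left(3 \sqrt{7} - 4\right) 7224 = - 2 \left(-4 + 3 \sqrt{7}\right) 7224 = \left(8 - 6 \sqrt{7}\right) 7224 = 57792 - 43344 \sqrt{7}$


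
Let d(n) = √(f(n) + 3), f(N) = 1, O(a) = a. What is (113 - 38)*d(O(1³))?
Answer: 150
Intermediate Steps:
d(n) = 2 (d(n) = √(1 + 3) = √4 = 2)
(113 - 38)*d(O(1³)) = (113 - 38)*2 = 75*2 = 150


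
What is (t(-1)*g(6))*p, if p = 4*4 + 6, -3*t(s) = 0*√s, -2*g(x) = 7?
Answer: 0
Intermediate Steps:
g(x) = -7/2 (g(x) = -½*7 = -7/2)
t(s) = 0 (t(s) = -0*√s = -⅓*0 = 0)
p = 22 (p = 16 + 6 = 22)
(t(-1)*g(6))*p = (0*(-7/2))*22 = 0*22 = 0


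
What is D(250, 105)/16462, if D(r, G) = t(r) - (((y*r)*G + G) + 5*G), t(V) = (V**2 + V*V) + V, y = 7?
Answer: -29565/8231 ≈ -3.5919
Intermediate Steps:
t(V) = V + 2*V**2 (t(V) = (V**2 + V**2) + V = 2*V**2 + V = V + 2*V**2)
D(r, G) = -6*G + r*(1 + 2*r) - 7*G*r (D(r, G) = r*(1 + 2*r) - (((7*r)*G + G) + 5*G) = r*(1 + 2*r) - ((7*G*r + G) + 5*G) = r*(1 + 2*r) - ((G + 7*G*r) + 5*G) = r*(1 + 2*r) - (6*G + 7*G*r) = r*(1 + 2*r) + (-6*G - 7*G*r) = -6*G + r*(1 + 2*r) - 7*G*r)
D(250, 105)/16462 = (-6*105 + 250*(1 + 2*250) - 7*105*250)/16462 = (-630 + 250*(1 + 500) - 183750)*(1/16462) = (-630 + 250*501 - 183750)*(1/16462) = (-630 + 125250 - 183750)*(1/16462) = -59130*1/16462 = -29565/8231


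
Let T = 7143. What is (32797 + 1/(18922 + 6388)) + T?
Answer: 1010881401/25310 ≈ 39940.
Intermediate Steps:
(32797 + 1/(18922 + 6388)) + T = (32797 + 1/(18922 + 6388)) + 7143 = (32797 + 1/25310) + 7143 = 830092071/25310 + 7143 = 1010881401/25310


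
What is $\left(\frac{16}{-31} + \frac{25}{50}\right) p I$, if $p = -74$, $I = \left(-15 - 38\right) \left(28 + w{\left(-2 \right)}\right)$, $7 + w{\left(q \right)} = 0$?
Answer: $- \frac{41181}{31} \approx -1328.4$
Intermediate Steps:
$w{\left(q \right)} = -7$ ($w{\left(q \right)} = -7 + 0 = -7$)
$I = -1113$ ($I = \left(-15 - 38\right) \left(28 - 7\right) = \left(-53\right) 21 = -1113$)
$\left(\frac{16}{-31} + \frac{25}{50}\right) p I = \left(\frac{16}{-31} + \frac{25}{50}\right) \left(-74\right) \left(-1113\right) = \left(16 \left(- \frac{1}{31}\right) + 25 \cdot \frac{1}{50}\right) \left(-74\right) \left(-1113\right) = \left(- \frac{16}{31} + \frac{1}{2}\right) \left(-74\right) \left(-1113\right) = \left(- \frac{1}{62}\right) \left(-74\right) \left(-1113\right) = \frac{37}{31} \left(-1113\right) = - \frac{41181}{31}$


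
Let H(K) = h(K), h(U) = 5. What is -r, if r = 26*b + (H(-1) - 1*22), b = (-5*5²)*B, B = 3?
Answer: 9767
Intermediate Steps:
H(K) = 5
b = -375 (b = -5*5²*3 = -5*25*3 = -125*3 = -375)
r = -9767 (r = 26*(-375) + (5 - 1*22) = -9750 + (5 - 22) = -9750 - 17 = -9767)
-r = -1*(-9767) = 9767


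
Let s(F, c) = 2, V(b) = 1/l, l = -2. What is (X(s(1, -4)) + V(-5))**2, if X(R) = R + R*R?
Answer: 121/4 ≈ 30.250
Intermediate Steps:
V(b) = -1/2 (V(b) = 1/(-2) = -1/2)
X(R) = R + R**2
(X(s(1, -4)) + V(-5))**2 = (2*(1 + 2) - 1/2)**2 = (2*3 - 1/2)**2 = (6 - 1/2)**2 = (11/2)**2 = 121/4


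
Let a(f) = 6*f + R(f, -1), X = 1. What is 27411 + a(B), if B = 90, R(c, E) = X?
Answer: 27952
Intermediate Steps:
R(c, E) = 1
a(f) = 1 + 6*f (a(f) = 6*f + 1 = 1 + 6*f)
27411 + a(B) = 27411 + (1 + 6*90) = 27411 + (1 + 540) = 27411 + 541 = 27952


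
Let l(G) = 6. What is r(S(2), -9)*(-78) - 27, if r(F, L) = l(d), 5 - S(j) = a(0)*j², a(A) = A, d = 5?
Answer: -495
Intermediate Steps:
S(j) = 5 (S(j) = 5 - 0*j² = 5 - 1*0 = 5 + 0 = 5)
r(F, L) = 6
r(S(2), -9)*(-78) - 27 = 6*(-78) - 27 = -468 - 27 = -495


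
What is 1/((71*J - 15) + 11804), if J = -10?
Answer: 1/11079 ≈ 9.0261e-5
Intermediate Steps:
1/((71*J - 15) + 11804) = 1/((71*(-10) - 15) + 11804) = 1/((-710 - 15) + 11804) = 1/(-725 + 11804) = 1/11079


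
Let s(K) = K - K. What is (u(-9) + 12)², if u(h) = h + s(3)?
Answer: 9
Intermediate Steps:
s(K) = 0
u(h) = h (u(h) = h + 0 = h)
(u(-9) + 12)² = (-9 + 12)² = 3² = 9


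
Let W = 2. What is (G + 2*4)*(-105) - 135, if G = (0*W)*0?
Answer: -975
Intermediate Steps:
G = 0 (G = (0*2)*0 = 0*0 = 0)
(G + 2*4)*(-105) - 135 = (0 + 2*4)*(-105) - 135 = (0 + 8)*(-105) - 135 = 8*(-105) - 135 = -840 - 135 = -975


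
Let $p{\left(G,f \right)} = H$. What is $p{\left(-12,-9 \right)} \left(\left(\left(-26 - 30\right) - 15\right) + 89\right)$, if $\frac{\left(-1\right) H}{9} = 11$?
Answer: $-1782$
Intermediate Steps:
$H = -99$ ($H = \left(-9\right) 11 = -99$)
$p{\left(G,f \right)} = -99$
$p{\left(-12,-9 \right)} \left(\left(\left(-26 - 30\right) - 15\right) + 89\right) = - 99 \left(\left(\left(-26 - 30\right) - 15\right) + 89\right) = - 99 \left(\left(-56 - 15\right) + 89\right) = - 99 \left(-71 + 89\right) = \left(-99\right) 18 = -1782$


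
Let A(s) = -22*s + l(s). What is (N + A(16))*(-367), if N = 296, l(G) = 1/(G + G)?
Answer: 657297/32 ≈ 20541.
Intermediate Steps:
l(G) = 1/(2*G)
A(s) = 1/(2*s) - 22*s (A(s) = -22*s + 1/(2*s) = 1/(2*s) - 22*s)
(N + A(16))*(-367) = (296 + ((1/2)/16 - 22*16))*(-367) = (296 + ((1/2)*(1/16) - 352))*(-367) = (296 + (1/32 - 352))*(-367) = (296 - 11263/32)*(-367) = -1791/32*(-367) = 657297/32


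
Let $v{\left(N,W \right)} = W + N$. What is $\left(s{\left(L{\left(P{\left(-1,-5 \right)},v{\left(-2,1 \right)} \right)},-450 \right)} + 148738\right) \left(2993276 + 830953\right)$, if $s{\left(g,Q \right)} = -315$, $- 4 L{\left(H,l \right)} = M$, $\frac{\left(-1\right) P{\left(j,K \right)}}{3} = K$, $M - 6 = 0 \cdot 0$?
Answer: $567603540867$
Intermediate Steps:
$v{\left(N,W \right)} = N + W$
$M = 6$ ($M = 6 + 0 \cdot 0 = 6 + 0 = 6$)
$P{\left(j,K \right)} = - 3 K$
$L{\left(H,l \right)} = - \frac{3}{2}$ ($L{\left(H,l \right)} = \left(- \frac{1}{4}\right) 6 = - \frac{3}{2}$)
$\left(s{\left(L{\left(P{\left(-1,-5 \right)},v{\left(-2,1 \right)} \right)},-450 \right)} + 148738\right) \left(2993276 + 830953\right) = \left(-315 + 148738\right) \left(2993276 + 830953\right) = 148423 \cdot 3824229 = 567603540867$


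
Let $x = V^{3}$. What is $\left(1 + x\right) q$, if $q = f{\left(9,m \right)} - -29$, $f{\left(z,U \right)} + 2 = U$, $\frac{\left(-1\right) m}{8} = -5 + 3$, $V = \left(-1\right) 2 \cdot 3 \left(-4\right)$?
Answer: $594475$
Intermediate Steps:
$V = 24$ ($V = \left(-2\right) 3 \left(-4\right) = \left(-6\right) \left(-4\right) = 24$)
$m = 16$ ($m = - 8 \left(-5 + 3\right) = \left(-8\right) \left(-2\right) = 16$)
$f{\left(z,U \right)} = -2 + U$
$q = 43$ ($q = \left(-2 + 16\right) - -29 = 14 + 29 = 43$)
$x = 13824$ ($x = 24^{3} = 13824$)
$\left(1 + x\right) q = \left(1 + 13824\right) 43 = 13825 \cdot 43 = 594475$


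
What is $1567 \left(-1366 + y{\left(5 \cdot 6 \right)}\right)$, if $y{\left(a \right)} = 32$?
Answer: $-2090378$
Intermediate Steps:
$1567 \left(-1366 + y{\left(5 \cdot 6 \right)}\right) = 1567 \left(-1366 + 32\right) = 1567 \left(-1334\right) = -2090378$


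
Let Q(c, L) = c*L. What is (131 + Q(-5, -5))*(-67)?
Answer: -10452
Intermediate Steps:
Q(c, L) = L*c
(131 + Q(-5, -5))*(-67) = (131 - 5*(-5))*(-67) = (131 + 25)*(-67) = 156*(-67) = -10452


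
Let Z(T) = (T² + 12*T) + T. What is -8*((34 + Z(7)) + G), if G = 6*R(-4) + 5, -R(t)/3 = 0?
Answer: -1432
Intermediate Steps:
R(t) = 0 (R(t) = -3*0 = 0)
G = 5 (G = 6*0 + 5 = 0 + 5 = 5)
Z(T) = T² + 13*T
-8*((34 + Z(7)) + G) = -8*((34 + 7*(13 + 7)) + 5) = -8*((34 + 7*20) + 5) = -8*((34 + 140) + 5) = -8*(174 + 5) = -8*179 = -1432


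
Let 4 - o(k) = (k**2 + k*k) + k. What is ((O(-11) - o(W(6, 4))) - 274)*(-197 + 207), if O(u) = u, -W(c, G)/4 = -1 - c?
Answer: 13070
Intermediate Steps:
W(c, G) = 4 + 4*c (W(c, G) = -4*(-1 - c) = 4 + 4*c)
o(k) = 4 - k - 2*k**2 (o(k) = 4 - ((k**2 + k*k) + k) = 4 - ((k**2 + k**2) + k) = 4 - (2*k**2 + k) = 4 - (k + 2*k**2) = 4 + (-k - 2*k**2) = 4 - k - 2*k**2)
((O(-11) - o(W(6, 4))) - 274)*(-197 + 207) = ((-11 - (4 - (4 + 4*6) - 2*(4 + 4*6)**2)) - 274)*(-197 + 207) = ((-11 - (4 - (4 + 24) - 2*(4 + 24)**2)) - 274)*10 = ((-11 - (4 - 1*28 - 2*28**2)) - 274)*10 = ((-11 - (4 - 28 - 2*784)) - 274)*10 = ((-11 - (4 - 28 - 1568)) - 274)*10 = ((-11 - 1*(-1592)) - 274)*10 = ((-11 + 1592) - 274)*10 = (1581 - 274)*10 = 1307*10 = 13070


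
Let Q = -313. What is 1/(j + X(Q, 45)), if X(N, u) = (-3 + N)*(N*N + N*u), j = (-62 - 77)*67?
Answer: -1/26516657 ≈ -3.7712e-8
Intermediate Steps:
j = -9313 (j = -139*67 = -9313)
X(N, u) = (-3 + N)*(N² + N*u)
1/(j + X(Q, 45)) = 1/(-9313 - 313*((-313)² - 3*(-313) - 3*45 - 313*45)) = 1/(-9313 - 313*(97969 + 939 - 135 - 14085)) = 1/(-9313 - 313*84688) = 1/(-9313 - 26507344) = 1/(-26516657) = -1/26516657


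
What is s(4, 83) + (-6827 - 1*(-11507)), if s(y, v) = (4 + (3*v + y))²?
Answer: 70729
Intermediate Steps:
s(y, v) = (4 + y + 3*v)² (s(y, v) = (4 + (y + 3*v))² = (4 + y + 3*v)²)
s(4, 83) + (-6827 - 1*(-11507)) = (4 + 4 + 3*83)² + (-6827 - 1*(-11507)) = (4 + 4 + 249)² + (-6827 + 11507) = 257² + 4680 = 66049 + 4680 = 70729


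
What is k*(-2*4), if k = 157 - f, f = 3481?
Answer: 26592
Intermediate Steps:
k = -3324 (k = 157 - 1*3481 = 157 - 3481 = -3324)
k*(-2*4) = -(-6648)*4 = -3324*(-8) = 26592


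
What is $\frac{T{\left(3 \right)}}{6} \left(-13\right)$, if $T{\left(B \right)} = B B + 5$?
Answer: $- \frac{91}{3} \approx -30.333$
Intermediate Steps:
$T{\left(B \right)} = 5 + B^{2}$ ($T{\left(B \right)} = B^{2} + 5 = 5 + B^{2}$)
$\frac{T{\left(3 \right)}}{6} \left(-13\right) = \frac{5 + 3^{2}}{6} \left(-13\right) = \left(5 + 9\right) \frac{1}{6} \left(-13\right) = 14 \cdot \frac{1}{6} \left(-13\right) = \frac{7}{3} \left(-13\right) = - \frac{91}{3}$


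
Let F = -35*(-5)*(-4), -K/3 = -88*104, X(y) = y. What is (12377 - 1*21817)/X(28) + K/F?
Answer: -65864/175 ≈ -376.37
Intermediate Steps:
K = 27456 (K = -(-264)*104 = -3*(-9152) = 27456)
F = -700 (F = 175*(-4) = -700)
(12377 - 1*21817)/X(28) + K/F = (12377 - 1*21817)/28 + 27456/(-700) = (12377 - 21817)*(1/28) + 27456*(-1/700) = -9440*1/28 - 6864/175 = -2360/7 - 6864/175 = -65864/175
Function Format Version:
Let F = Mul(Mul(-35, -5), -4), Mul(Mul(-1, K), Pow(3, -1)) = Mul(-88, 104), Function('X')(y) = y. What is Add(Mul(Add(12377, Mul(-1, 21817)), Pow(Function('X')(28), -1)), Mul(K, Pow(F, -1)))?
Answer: Rational(-65864, 175) ≈ -376.37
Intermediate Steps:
K = 27456 (K = Mul(-3, Mul(-88, 104)) = Mul(-3, -9152) = 27456)
F = -700 (F = Mul(175, -4) = -700)
Add(Mul(Add(12377, Mul(-1, 21817)), Pow(Function('X')(28), -1)), Mul(K, Pow(F, -1))) = Add(Mul(Add(12377, Mul(-1, 21817)), Pow(28, -1)), Mul(27456, Pow(-700, -1))) = Add(Mul(Add(12377, -21817), Rational(1, 28)), Mul(27456, Rational(-1, 700))) = Add(Mul(-9440, Rational(1, 28)), Rational(-6864, 175)) = Add(Rational(-2360, 7), Rational(-6864, 175)) = Rational(-65864, 175)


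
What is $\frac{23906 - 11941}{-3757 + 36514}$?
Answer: $\frac{11965}{32757} \approx 0.36527$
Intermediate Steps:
$\frac{23906 - 11941}{-3757 + 36514} = \frac{11965}{32757}$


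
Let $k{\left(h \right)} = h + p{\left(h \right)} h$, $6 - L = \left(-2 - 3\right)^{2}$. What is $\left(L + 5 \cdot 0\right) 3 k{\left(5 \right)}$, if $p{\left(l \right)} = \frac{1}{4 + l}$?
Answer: $- \frac{950}{3} \approx -316.67$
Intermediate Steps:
$L = -19$ ($L = 6 - \left(-2 - 3\right)^{2} = 6 - \left(-5\right)^{2} = 6 - 25 = -19$)
$k{\left(h \right)} = h + \frac{h}{4 + h}$
$\left(L + 5 \cdot 0\right) 3 k{\left(5 \right)} = \left(-19 + 5 \cdot 0\right) 3 \frac{5 \left(5 + 5\right)}{4 + 5} = \left(-19 + 0\right) 3 \cdot 5 \cdot \frac{1}{9} \cdot 10 = \left(-19\right) 3 \cdot 5 \cdot \frac{1}{9} \cdot 10 = \left(-57\right) \frac{50}{9} = - \frac{950}{3}$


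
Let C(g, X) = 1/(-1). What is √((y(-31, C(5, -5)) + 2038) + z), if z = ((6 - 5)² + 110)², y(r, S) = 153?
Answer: 4*√907 ≈ 120.47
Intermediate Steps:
C(g, X) = -1
z = 12321 (z = (1² + 110)² = (1 + 110)² = 111² = 12321)
√((y(-31, C(5, -5)) + 2038) + z) = √((153 + 2038) + 12321) = √(2191 + 12321) = √14512 = 4*√907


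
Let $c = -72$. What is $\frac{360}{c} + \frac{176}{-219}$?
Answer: $- \frac{1271}{219} \approx -5.8036$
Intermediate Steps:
$\frac{360}{c} + \frac{176}{-219} = \frac{360}{-72} + \frac{176}{-219} = 360 \left(- \frac{1}{72}\right) + 176 \left(- \frac{1}{219}\right) = -5 - \frac{176}{219} = - \frac{1271}{219}$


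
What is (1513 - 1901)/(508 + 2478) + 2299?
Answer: 3432213/1493 ≈ 2298.9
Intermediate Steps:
(1513 - 1901)/(508 + 2478) + 2299 = -388/2986 + 2299 = -388*1/2986 + 2299 = -194/1493 + 2299 = 3432213/1493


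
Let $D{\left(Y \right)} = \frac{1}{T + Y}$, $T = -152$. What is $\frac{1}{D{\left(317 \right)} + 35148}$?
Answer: $\frac{165}{5799421} \approx 2.8451 \cdot 10^{-5}$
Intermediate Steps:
$D{\left(Y \right)} = \frac{1}{-152 + Y}$
$\frac{1}{D{\left(317 \right)} + 35148} = \frac{1}{\frac{1}{-152 + 317} + 35148} = \frac{1}{\frac{1}{165} + 35148} = \frac{1}{\frac{5799421}{165}} = \frac{165}{5799421}$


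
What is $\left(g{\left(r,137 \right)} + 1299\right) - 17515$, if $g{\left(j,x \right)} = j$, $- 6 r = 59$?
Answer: $- \frac{97355}{6} \approx -16226.0$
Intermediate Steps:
$r = - \frac{59}{6}$ ($r = \left(- \frac{1}{6}\right) 59 = - \frac{59}{6} \approx -9.8333$)
$\left(g{\left(r,137 \right)} + 1299\right) - 17515 = \left(- \frac{59}{6} + 1299\right) - 17515 = \frac{7735}{6} - 17515 = - \frac{97355}{6}$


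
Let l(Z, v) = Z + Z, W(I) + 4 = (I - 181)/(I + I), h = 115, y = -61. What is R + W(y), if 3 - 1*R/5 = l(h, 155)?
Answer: -69358/61 ≈ -1137.0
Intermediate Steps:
W(I) = -4 + (-181 + I)/(2*I) (W(I) = -4 + (I - 181)/(I + I) = -4 + (-181 + I)/((2*I)) = -4 + (-181 + I)*(1/(2*I)) = -4 + (-181 + I)/(2*I))
l(Z, v) = 2*Z
R = -1135 (R = 15 - 10*115 = 15 - 5*230 = 15 - 1150 = -1135)
R + W(y) = -1135 + (1/2)*(-181 - 7*(-61))/(-61) = -1135 + (1/2)*(-1/61)*(-181 + 427) = -1135 + (1/2)*(-1/61)*246 = -1135 - 123/61 = -69358/61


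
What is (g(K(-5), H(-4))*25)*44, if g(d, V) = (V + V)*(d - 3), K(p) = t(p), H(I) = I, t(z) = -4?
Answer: 61600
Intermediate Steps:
K(p) = -4
g(d, V) = 2*V*(-3 + d) (g(d, V) = (2*V)*(-3 + d) = 2*V*(-3 + d))
(g(K(-5), H(-4))*25)*44 = ((2*(-4)*(-3 - 4))*25)*44 = ((2*(-4)*(-7))*25)*44 = (56*25)*44 = 1400*44 = 61600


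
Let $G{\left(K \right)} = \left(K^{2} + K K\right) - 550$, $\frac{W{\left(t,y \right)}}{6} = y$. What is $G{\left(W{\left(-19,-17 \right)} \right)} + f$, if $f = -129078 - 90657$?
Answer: $-199477$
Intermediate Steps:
$W{\left(t,y \right)} = 6 y$
$f = -219735$
$G{\left(K \right)} = -550 + 2 K^{2}$ ($G{\left(K \right)} = \left(K^{2} + K^{2}\right) - 550 = 2 K^{2} - 550 = -550 + 2 K^{2}$)
$G{\left(W{\left(-19,-17 \right)} \right)} + f = \left(-550 + 2 \left(6 \left(-17\right)\right)^{2}\right) - 219735 = \left(-550 + 2 \left(-102\right)^{2}\right) - 219735 = \left(-550 + 2 \cdot 10404\right) - 219735 = \left(-550 + 20808\right) - 219735 = 20258 - 219735 = -199477$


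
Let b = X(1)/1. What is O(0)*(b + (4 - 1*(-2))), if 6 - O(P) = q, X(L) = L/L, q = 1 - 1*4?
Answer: 63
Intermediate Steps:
q = -3 (q = 1 - 4 = -3)
X(L) = 1
b = 1 (b = 1/1 = 1*1 = 1)
O(P) = 9 (O(P) = 6 - 1*(-3) = 6 + 3 = 9)
O(0)*(b + (4 - 1*(-2))) = 9*(1 + (4 - 1*(-2))) = 9*(1 + (4 + 2)) = 9*(1 + 6) = 9*7 = 63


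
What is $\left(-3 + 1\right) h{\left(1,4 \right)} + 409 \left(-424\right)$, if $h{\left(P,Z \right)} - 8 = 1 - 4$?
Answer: $-173426$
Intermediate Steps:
$h{\left(P,Z \right)} = 5$ ($h{\left(P,Z \right)} = 8 + \left(1 - 4\right) = 8 - 3 = 5$)
$\left(-3 + 1\right) h{\left(1,4 \right)} + 409 \left(-424\right) = \left(-3 + 1\right) 5 + 409 \left(-424\right) = \left(-2\right) 5 - 173416 = -10 - 173416 = -173426$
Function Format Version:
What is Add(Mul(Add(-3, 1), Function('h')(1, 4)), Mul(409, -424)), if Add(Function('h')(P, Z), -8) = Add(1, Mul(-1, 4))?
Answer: -173426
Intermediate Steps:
Function('h')(P, Z) = 5 (Function('h')(P, Z) = Add(8, Add(1, Mul(-1, 4))) = Add(8, Add(1, -4)) = Add(8, -3) = 5)
Add(Mul(Add(-3, 1), Function('h')(1, 4)), Mul(409, -424)) = Add(Mul(Add(-3, 1), 5), Mul(409, -424)) = Add(Mul(-2, 5), -173416) = Add(-10, -173416) = -173426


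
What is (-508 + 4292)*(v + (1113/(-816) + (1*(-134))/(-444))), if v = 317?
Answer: 4511850035/3774 ≈ 1.1955e+6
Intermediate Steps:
(-508 + 4292)*(v + (1113/(-816) + (1*(-134))/(-444))) = (-508 + 4292)*(317 + (1113/(-816) + (1*(-134))/(-444))) = 3784*(317 + (1113*(-1/816) - 134*(-1/444))) = 3784*(317 + (-371/272 + 67/222)) = 3784*(317 - 32069/30192) = 3784*(9538795/30192) = 4511850035/3774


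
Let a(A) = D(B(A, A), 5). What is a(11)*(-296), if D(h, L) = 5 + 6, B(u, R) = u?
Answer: -3256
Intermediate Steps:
D(h, L) = 11
a(A) = 11
a(11)*(-296) = 11*(-296) = -3256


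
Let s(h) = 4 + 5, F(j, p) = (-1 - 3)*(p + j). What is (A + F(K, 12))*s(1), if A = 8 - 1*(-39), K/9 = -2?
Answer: 639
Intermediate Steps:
K = -18 (K = 9*(-2) = -18)
F(j, p) = -4*j - 4*p (F(j, p) = -4*(j + p) = -4*j - 4*p)
s(h) = 9
A = 47 (A = 8 + 39 = 47)
(A + F(K, 12))*s(1) = (47 + (-4*(-18) - 4*12))*9 = (47 + (72 - 48))*9 = (47 + 24)*9 = 71*9 = 639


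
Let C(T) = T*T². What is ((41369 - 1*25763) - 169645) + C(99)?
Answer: 816260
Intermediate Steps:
C(T) = T³
((41369 - 1*25763) - 169645) + C(99) = ((41369 - 1*25763) - 169645) + 99³ = ((41369 - 25763) - 169645) + 970299 = (15606 - 169645) + 970299 = -154039 + 970299 = 816260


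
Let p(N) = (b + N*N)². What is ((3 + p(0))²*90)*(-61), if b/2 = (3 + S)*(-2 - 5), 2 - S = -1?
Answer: -273563850690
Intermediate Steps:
S = 3 (S = 2 - 1*(-1) = 2 + 1 = 3)
b = -84 (b = 2*((3 + 3)*(-2 - 5)) = 2*(6*(-7)) = 2*(-42) = -84)
p(N) = (-84 + N²)² (p(N) = (-84 + N*N)² = (-84 + N²)²)
((3 + p(0))²*90)*(-61) = ((3 + (-84 + 0²)²)²*90)*(-61) = ((3 + (-84 + 0)²)²*90)*(-61) = ((3 + (-84)²)²*90)*(-61) = ((3 + 7056)²*90)*(-61) = (7059²*90)*(-61) = (49829481*90)*(-61) = 4484653290*(-61) = -273563850690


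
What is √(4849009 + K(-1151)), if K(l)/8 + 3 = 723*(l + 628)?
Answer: √1823953 ≈ 1350.5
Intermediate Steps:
K(l) = 3632328 + 5784*l (K(l) = -24 + 8*(723*(l + 628)) = -24 + 8*(723*(628 + l)) = -24 + 8*(454044 + 723*l) = -24 + (3632352 + 5784*l) = 3632328 + 5784*l)
√(4849009 + K(-1151)) = √(4849009 + (3632328 + 5784*(-1151))) = √(4849009 + (3632328 - 6657384)) = √(4849009 - 3025056) = √1823953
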